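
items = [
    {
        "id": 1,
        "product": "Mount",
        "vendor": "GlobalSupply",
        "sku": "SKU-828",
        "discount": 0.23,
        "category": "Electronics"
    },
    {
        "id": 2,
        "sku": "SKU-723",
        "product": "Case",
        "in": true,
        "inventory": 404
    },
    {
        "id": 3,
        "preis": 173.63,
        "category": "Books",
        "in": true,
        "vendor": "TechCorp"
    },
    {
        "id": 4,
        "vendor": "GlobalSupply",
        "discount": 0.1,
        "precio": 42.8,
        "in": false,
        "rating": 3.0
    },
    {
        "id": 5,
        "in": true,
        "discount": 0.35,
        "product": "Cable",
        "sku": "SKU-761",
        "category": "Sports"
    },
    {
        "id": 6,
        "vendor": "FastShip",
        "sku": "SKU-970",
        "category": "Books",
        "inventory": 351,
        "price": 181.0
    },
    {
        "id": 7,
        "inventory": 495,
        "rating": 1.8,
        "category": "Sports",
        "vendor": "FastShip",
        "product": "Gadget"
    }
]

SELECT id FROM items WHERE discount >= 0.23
[1, 5]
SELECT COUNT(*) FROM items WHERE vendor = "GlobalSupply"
2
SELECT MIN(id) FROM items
1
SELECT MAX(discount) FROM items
0.35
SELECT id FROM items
[1, 2, 3, 4, 5, 6, 7]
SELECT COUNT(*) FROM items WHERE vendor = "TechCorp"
1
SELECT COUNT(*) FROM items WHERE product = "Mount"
1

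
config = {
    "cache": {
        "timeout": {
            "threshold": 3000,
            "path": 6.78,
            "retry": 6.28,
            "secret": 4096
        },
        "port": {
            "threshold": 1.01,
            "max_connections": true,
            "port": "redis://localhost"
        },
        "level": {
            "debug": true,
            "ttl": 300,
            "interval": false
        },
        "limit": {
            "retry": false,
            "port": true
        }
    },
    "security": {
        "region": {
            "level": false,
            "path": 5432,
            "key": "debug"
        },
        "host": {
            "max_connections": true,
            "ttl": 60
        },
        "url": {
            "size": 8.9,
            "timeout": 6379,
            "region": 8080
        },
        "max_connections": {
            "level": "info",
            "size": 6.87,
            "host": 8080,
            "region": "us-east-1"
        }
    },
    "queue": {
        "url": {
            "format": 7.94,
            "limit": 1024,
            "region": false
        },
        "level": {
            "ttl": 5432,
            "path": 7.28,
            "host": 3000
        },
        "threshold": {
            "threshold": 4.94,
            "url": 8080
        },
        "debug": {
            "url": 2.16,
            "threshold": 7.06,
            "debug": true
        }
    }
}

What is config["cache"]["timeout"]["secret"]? 4096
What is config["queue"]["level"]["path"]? 7.28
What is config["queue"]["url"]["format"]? 7.94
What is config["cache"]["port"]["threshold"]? 1.01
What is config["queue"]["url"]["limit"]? 1024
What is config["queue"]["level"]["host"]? 3000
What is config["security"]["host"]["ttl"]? 60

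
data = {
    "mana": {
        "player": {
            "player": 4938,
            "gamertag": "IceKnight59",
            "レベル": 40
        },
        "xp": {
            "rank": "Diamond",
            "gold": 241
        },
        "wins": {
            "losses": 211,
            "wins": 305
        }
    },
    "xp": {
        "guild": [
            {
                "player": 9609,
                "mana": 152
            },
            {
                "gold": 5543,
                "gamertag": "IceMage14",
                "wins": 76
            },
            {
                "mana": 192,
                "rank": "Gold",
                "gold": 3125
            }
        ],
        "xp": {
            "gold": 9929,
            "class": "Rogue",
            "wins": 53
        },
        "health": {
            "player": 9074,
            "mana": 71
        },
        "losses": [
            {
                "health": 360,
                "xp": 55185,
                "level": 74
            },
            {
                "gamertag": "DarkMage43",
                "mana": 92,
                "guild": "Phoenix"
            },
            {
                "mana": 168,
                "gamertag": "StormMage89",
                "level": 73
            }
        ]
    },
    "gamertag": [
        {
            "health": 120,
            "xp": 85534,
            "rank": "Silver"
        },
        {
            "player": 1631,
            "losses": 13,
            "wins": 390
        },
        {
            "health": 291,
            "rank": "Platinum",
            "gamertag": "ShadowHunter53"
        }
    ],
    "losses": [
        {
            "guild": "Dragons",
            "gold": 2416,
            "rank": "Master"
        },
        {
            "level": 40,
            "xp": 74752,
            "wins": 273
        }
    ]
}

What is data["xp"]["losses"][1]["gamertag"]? "DarkMage43"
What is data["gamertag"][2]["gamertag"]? "ShadowHunter53"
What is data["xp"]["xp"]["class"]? "Rogue"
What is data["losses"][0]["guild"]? "Dragons"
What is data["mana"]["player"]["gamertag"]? "IceKnight59"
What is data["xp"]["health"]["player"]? 9074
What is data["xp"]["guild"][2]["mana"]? 192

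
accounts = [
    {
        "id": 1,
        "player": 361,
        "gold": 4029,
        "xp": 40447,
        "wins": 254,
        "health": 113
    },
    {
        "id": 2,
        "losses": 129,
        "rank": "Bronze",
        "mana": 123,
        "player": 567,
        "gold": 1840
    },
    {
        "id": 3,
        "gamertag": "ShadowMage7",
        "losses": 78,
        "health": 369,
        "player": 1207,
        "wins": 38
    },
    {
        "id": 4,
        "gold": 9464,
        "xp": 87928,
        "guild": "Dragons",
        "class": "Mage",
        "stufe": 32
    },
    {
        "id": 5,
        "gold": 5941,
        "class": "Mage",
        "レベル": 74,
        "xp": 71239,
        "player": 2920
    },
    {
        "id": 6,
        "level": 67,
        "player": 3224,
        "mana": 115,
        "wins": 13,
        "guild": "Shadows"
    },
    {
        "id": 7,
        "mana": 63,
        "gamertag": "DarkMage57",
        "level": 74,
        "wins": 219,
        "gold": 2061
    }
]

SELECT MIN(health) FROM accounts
113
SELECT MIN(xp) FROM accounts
40447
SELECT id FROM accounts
[1, 2, 3, 4, 5, 6, 7]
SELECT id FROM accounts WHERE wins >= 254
[1]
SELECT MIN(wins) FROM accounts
13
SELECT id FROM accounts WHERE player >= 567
[2, 3, 5, 6]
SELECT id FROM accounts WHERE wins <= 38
[3, 6]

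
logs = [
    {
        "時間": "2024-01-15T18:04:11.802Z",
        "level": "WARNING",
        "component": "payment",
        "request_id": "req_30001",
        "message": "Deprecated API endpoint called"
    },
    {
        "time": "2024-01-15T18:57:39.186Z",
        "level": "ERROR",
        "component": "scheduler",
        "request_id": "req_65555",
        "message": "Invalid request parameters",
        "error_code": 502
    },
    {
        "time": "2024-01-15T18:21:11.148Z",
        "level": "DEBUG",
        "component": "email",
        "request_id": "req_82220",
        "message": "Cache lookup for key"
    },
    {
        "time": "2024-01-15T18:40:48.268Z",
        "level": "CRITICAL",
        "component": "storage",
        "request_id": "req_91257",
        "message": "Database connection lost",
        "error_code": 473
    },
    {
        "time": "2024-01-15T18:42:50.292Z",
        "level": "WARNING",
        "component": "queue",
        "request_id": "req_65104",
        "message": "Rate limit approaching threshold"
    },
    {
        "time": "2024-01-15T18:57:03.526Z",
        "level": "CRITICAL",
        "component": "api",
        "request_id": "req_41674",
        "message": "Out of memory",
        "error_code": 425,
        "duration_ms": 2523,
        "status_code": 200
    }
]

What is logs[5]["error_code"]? 425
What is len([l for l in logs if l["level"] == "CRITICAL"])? 2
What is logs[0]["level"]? "WARNING"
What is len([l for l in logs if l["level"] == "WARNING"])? 2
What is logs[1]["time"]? "2024-01-15T18:57:39.186Z"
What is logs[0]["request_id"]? "req_30001"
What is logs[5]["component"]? "api"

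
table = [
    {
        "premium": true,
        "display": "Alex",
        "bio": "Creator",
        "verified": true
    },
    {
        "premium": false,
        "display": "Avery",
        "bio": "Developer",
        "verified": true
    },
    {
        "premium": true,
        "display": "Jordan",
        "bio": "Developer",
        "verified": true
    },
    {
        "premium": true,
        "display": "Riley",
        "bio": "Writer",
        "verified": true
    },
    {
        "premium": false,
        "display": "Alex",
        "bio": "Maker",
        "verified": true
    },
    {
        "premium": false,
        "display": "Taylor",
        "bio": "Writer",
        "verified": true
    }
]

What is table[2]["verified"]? True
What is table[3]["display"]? "Riley"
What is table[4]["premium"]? False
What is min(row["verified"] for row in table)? True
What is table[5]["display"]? "Taylor"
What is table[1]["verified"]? True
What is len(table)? 6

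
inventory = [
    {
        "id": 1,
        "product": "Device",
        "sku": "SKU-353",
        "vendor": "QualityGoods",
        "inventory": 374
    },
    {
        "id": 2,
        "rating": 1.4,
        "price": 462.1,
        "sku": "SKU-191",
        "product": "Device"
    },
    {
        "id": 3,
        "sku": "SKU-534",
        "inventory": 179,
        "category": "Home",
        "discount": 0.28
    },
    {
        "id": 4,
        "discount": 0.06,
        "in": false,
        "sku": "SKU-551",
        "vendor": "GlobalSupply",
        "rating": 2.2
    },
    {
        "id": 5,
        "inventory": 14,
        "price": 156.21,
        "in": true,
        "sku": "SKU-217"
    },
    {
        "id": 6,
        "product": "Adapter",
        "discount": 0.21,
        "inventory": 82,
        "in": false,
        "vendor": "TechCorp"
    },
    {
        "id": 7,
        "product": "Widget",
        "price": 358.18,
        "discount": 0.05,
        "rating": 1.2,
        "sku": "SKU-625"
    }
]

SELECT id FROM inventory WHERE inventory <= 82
[5, 6]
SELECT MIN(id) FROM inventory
1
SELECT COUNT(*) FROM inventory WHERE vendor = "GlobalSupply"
1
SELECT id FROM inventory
[1, 2, 3, 4, 5, 6, 7]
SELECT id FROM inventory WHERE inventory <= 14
[5]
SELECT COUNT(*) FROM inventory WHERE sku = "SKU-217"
1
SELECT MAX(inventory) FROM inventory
374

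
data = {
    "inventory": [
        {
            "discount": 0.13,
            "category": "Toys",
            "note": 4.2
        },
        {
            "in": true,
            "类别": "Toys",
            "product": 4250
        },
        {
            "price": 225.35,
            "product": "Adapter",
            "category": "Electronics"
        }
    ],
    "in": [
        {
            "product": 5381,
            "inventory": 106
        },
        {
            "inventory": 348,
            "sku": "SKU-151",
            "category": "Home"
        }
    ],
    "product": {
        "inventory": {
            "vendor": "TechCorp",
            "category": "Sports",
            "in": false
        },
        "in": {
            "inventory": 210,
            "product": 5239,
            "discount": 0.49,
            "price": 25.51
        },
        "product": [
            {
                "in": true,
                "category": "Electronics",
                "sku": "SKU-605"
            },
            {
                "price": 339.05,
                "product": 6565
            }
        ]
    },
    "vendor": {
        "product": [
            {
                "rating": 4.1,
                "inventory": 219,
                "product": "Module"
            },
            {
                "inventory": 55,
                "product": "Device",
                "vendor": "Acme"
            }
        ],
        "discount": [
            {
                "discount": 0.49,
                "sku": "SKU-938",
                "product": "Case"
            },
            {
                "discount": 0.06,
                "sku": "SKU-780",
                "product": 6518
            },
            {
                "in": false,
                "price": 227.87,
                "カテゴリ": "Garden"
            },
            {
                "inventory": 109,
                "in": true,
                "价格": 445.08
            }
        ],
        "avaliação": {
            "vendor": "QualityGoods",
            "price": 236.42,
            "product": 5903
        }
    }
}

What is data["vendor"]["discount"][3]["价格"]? 445.08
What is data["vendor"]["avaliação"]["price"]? 236.42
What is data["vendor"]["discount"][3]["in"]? True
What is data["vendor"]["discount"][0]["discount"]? 0.49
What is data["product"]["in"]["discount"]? 0.49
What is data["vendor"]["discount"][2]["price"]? 227.87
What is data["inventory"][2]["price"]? 225.35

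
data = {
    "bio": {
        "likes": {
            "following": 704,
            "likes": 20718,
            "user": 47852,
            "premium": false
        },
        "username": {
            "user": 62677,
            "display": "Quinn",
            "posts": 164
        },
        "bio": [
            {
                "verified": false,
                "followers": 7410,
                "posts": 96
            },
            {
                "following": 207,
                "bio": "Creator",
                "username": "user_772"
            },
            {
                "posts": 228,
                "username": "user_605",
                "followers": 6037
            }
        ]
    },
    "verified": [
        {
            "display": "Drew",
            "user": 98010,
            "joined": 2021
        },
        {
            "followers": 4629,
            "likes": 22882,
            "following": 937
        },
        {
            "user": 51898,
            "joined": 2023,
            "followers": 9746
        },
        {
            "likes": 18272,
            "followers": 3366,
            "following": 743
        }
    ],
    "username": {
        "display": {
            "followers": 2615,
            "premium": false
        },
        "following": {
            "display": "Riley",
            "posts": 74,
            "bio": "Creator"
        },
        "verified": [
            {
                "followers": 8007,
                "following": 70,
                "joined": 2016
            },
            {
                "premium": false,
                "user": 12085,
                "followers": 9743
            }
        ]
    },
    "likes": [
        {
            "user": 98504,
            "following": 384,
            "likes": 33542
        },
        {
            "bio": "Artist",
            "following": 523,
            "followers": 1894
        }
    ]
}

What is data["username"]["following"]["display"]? "Riley"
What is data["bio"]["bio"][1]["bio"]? "Creator"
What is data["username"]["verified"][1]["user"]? 12085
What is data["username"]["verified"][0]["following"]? 70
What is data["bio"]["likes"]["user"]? 47852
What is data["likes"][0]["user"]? 98504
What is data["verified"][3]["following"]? 743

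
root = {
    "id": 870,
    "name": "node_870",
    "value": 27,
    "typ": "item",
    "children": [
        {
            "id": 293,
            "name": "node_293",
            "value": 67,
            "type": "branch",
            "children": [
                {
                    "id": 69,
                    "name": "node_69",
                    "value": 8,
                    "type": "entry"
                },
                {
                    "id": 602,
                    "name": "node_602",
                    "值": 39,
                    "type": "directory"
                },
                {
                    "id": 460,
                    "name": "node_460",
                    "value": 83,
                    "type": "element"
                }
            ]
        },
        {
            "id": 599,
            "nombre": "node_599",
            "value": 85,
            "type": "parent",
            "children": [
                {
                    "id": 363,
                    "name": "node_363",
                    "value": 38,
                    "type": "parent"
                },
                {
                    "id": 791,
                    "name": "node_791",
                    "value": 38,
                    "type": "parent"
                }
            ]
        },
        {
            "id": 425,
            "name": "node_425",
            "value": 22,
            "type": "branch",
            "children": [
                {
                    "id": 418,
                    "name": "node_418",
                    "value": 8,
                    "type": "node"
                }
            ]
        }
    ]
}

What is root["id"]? 870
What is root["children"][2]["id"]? 425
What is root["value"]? 27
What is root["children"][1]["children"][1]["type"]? "parent"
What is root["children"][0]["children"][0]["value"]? 8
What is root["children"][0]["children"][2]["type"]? "element"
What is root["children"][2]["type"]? "branch"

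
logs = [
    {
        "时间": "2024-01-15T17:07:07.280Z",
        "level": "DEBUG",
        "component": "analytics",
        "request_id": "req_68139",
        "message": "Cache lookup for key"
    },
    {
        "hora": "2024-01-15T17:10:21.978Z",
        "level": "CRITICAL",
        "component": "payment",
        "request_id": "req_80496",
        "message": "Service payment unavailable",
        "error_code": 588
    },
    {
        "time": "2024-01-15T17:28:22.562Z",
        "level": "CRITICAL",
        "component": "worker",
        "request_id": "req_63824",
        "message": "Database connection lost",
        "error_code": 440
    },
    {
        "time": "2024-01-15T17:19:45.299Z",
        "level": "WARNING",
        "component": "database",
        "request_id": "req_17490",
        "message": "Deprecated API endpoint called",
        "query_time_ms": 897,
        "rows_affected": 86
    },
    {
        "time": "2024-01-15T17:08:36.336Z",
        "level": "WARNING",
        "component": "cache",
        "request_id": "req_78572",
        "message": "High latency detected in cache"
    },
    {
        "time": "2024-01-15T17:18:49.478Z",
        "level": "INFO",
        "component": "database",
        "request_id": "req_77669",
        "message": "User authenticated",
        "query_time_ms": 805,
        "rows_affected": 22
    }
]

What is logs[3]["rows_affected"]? 86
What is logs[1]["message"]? "Service payment unavailable"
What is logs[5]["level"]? "INFO"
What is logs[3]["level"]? "WARNING"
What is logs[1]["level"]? "CRITICAL"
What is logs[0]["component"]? "analytics"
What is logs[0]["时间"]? "2024-01-15T17:07:07.280Z"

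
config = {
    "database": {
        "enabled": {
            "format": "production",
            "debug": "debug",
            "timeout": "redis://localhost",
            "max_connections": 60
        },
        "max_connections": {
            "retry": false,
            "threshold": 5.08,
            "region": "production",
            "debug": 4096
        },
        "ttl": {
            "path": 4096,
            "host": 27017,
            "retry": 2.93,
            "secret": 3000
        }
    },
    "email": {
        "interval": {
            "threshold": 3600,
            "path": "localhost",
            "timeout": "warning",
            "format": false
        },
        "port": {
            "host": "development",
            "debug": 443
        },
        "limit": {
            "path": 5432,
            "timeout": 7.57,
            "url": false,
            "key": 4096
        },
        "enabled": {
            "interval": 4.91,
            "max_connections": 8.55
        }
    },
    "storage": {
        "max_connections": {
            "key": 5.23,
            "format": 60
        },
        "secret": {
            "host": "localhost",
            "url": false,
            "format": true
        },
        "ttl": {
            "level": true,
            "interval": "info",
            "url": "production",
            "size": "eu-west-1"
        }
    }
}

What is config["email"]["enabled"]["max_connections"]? 8.55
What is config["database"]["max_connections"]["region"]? "production"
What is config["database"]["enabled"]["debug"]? "debug"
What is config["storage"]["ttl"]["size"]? "eu-west-1"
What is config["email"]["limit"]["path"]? 5432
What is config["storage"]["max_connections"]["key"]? 5.23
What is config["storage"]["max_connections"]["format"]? 60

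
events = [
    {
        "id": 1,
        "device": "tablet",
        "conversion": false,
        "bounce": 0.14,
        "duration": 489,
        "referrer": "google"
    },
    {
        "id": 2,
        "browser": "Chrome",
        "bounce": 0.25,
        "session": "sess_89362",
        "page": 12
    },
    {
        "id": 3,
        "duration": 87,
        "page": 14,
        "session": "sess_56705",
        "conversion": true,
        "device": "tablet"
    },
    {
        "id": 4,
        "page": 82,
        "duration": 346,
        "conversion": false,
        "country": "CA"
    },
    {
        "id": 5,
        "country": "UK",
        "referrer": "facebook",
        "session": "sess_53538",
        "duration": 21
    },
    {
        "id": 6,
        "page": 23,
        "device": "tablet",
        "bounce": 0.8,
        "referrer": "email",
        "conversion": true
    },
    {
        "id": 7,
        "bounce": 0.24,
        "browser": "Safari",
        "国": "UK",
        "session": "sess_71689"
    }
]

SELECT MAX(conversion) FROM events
True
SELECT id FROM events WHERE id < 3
[1, 2]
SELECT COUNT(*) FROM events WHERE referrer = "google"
1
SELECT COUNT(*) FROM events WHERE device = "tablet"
3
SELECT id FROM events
[1, 2, 3, 4, 5, 6, 7]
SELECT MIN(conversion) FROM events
False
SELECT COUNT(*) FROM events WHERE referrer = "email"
1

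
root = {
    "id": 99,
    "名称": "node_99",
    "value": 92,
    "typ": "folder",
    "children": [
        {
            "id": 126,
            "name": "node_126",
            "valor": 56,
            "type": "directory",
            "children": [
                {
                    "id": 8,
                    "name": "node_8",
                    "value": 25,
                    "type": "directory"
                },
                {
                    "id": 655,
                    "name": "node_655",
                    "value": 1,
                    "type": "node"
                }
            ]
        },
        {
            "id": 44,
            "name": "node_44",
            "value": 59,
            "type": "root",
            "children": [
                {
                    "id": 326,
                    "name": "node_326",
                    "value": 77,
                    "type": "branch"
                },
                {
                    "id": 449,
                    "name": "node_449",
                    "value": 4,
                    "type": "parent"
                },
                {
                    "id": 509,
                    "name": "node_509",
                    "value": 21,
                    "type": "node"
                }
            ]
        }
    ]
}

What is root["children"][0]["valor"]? 56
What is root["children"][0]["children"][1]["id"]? 655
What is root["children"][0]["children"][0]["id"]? 8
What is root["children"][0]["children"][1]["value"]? 1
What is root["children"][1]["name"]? "node_44"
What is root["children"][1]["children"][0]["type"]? "branch"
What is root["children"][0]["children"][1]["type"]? "node"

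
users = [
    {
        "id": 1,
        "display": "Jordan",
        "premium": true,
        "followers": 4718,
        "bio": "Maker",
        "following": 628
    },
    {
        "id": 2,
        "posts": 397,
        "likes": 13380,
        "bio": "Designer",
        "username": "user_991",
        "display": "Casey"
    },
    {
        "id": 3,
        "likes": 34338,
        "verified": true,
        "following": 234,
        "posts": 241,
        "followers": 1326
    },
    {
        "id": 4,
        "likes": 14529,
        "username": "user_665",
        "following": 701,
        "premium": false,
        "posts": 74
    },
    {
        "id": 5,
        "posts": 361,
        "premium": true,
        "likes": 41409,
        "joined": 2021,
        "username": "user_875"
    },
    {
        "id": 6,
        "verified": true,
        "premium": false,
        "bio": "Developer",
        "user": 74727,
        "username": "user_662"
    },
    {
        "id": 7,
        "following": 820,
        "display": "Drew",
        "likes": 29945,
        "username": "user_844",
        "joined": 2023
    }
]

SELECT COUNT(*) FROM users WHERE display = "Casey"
1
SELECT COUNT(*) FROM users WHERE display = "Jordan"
1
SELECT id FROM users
[1, 2, 3, 4, 5, 6, 7]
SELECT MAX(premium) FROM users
True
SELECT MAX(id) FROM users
7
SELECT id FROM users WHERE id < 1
[]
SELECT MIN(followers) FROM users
1326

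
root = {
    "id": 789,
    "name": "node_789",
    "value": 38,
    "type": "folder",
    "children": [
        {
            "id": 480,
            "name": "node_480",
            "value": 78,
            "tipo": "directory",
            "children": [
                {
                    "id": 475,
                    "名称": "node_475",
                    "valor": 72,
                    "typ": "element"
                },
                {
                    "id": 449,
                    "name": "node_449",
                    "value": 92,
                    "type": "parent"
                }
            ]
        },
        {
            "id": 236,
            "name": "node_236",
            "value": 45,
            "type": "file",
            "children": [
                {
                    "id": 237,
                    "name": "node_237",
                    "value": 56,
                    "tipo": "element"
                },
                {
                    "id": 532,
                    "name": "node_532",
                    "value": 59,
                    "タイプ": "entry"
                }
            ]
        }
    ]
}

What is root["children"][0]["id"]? 480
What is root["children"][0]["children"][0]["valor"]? 72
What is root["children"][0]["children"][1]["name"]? "node_449"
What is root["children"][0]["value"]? 78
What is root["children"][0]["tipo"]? "directory"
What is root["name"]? "node_789"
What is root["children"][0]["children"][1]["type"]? "parent"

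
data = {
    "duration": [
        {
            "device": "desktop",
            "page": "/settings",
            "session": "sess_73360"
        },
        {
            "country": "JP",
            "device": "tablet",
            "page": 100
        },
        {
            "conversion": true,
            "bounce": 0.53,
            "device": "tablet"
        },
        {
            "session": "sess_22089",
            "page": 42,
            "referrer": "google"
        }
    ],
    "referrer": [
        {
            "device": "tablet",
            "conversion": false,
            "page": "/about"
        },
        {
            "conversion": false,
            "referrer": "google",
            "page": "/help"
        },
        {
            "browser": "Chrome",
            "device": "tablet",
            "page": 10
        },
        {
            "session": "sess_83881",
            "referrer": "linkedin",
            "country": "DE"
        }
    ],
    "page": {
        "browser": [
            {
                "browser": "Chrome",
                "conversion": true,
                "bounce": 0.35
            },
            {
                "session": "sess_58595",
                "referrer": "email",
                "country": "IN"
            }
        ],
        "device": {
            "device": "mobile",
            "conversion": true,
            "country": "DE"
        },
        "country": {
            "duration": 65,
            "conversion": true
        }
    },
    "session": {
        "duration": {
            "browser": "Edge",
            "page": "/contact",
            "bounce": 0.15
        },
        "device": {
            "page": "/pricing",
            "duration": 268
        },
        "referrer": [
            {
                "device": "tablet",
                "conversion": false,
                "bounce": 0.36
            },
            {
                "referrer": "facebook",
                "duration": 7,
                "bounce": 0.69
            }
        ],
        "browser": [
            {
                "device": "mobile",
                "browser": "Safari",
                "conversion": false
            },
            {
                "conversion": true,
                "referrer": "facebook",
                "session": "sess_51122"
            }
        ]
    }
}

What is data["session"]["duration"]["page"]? "/contact"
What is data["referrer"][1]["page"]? "/help"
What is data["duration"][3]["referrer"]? "google"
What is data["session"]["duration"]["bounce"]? 0.15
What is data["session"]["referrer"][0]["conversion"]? False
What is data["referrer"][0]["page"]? "/about"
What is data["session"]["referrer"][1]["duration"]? 7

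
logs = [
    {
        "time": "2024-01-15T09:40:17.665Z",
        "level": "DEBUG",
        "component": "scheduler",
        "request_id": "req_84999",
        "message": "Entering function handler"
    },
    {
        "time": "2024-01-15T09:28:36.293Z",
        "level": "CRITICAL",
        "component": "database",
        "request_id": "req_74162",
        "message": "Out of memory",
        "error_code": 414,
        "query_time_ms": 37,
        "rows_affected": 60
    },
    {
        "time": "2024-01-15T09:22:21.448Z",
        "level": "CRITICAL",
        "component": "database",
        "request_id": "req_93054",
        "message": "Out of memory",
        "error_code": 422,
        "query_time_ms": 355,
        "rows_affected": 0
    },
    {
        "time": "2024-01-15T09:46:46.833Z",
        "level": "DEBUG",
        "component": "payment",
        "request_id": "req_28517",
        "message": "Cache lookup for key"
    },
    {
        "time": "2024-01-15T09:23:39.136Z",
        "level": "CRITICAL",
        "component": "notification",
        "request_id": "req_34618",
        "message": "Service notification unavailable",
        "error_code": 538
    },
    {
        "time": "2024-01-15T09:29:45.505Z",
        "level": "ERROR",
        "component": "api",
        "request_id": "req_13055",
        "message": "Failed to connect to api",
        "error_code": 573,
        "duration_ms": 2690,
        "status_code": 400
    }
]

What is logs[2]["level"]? "CRITICAL"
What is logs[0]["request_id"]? "req_84999"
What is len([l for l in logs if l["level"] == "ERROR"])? 1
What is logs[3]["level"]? "DEBUG"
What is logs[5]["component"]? "api"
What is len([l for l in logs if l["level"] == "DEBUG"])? 2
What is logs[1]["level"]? "CRITICAL"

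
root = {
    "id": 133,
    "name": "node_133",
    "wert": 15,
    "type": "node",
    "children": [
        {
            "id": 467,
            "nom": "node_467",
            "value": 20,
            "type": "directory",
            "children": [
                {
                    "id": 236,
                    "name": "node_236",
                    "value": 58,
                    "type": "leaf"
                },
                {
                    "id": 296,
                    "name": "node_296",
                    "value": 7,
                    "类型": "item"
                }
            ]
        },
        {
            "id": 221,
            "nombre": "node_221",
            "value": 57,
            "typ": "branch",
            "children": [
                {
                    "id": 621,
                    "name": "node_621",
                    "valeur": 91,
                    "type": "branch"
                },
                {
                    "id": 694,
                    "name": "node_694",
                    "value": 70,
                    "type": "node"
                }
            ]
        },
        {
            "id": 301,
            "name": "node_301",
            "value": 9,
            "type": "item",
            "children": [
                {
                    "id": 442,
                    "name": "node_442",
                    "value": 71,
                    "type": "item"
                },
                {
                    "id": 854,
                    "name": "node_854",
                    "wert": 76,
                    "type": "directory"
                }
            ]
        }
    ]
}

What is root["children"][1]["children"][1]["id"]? 694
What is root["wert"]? 15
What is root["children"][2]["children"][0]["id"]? 442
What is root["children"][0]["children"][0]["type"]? "leaf"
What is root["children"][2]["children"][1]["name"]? "node_854"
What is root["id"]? 133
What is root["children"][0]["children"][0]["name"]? "node_236"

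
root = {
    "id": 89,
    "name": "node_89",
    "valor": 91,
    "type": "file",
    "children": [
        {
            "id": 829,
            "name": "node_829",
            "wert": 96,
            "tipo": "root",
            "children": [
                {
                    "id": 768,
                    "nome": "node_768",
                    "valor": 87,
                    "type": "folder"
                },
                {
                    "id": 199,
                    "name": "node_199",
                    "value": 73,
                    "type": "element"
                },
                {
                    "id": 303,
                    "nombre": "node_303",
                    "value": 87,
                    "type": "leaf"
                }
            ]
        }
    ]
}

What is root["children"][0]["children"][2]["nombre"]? "node_303"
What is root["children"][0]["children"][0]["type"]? "folder"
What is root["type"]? "file"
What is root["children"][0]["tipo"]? "root"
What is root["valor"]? 91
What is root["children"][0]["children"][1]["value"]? 73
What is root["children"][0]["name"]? "node_829"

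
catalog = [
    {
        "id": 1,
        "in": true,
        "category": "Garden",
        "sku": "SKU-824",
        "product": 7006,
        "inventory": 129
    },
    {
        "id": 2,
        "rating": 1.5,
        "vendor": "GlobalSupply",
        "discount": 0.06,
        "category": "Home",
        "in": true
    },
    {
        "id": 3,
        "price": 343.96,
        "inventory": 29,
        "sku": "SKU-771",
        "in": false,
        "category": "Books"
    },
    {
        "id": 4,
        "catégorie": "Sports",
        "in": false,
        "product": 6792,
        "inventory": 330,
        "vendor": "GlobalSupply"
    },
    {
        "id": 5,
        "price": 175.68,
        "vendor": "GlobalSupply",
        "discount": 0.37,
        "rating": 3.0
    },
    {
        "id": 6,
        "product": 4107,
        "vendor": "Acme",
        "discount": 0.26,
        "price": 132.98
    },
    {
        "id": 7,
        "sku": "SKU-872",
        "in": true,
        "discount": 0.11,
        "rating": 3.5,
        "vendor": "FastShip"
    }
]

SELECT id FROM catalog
[1, 2, 3, 4, 5, 6, 7]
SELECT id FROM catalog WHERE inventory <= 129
[1, 3]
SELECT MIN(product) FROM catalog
4107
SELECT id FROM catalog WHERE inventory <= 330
[1, 3, 4]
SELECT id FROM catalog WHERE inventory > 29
[1, 4]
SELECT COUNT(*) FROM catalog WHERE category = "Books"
1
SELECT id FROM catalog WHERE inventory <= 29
[3]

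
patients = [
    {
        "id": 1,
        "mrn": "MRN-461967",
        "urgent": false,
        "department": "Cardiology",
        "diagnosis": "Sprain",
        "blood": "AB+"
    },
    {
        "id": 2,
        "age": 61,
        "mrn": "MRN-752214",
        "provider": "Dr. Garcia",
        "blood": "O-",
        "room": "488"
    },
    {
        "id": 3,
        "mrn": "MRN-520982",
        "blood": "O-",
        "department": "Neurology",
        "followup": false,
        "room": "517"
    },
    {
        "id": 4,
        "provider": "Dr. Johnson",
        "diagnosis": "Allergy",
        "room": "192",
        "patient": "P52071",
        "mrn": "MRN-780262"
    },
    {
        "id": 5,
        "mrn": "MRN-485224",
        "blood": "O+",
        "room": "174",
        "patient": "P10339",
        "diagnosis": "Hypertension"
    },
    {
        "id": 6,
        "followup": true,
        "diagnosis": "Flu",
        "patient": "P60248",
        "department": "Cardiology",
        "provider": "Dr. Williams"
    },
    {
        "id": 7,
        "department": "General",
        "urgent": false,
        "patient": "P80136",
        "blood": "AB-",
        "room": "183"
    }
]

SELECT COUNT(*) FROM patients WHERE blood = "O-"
2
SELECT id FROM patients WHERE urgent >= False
[1, 7]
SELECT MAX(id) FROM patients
7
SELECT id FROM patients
[1, 2, 3, 4, 5, 6, 7]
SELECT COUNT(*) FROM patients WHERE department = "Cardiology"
2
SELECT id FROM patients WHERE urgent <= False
[1, 7]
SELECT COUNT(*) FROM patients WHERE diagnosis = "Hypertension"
1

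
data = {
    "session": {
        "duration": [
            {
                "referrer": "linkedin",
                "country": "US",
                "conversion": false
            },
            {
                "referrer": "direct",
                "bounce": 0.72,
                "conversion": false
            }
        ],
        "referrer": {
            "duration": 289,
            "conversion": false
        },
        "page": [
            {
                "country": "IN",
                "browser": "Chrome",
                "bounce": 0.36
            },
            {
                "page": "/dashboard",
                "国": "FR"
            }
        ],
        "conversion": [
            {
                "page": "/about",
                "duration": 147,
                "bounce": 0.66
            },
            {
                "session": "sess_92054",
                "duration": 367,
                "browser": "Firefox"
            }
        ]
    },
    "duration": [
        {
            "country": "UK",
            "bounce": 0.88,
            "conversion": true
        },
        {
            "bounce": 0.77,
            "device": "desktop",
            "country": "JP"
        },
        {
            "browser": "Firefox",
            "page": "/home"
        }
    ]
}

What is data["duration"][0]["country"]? "UK"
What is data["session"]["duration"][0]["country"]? "US"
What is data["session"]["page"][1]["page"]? "/dashboard"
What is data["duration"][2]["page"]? "/home"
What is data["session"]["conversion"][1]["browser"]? "Firefox"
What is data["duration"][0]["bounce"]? 0.88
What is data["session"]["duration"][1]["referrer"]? "direct"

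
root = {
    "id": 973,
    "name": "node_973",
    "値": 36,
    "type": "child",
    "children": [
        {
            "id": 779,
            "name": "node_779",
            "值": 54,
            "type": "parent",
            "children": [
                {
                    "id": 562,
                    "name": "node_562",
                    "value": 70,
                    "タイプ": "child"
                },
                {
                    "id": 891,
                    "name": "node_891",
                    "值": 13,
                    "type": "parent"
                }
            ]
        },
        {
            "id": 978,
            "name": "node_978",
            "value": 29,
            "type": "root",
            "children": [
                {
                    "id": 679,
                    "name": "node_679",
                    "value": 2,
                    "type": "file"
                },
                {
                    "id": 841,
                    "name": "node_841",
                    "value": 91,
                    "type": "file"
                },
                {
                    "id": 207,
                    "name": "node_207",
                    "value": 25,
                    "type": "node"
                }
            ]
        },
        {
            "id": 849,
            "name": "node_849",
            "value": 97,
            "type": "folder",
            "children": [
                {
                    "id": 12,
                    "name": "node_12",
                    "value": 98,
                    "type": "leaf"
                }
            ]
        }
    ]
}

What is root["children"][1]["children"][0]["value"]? 2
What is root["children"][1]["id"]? 978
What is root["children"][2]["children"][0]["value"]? 98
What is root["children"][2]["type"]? "folder"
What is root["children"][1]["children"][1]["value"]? 91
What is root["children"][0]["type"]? "parent"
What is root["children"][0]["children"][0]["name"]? "node_562"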